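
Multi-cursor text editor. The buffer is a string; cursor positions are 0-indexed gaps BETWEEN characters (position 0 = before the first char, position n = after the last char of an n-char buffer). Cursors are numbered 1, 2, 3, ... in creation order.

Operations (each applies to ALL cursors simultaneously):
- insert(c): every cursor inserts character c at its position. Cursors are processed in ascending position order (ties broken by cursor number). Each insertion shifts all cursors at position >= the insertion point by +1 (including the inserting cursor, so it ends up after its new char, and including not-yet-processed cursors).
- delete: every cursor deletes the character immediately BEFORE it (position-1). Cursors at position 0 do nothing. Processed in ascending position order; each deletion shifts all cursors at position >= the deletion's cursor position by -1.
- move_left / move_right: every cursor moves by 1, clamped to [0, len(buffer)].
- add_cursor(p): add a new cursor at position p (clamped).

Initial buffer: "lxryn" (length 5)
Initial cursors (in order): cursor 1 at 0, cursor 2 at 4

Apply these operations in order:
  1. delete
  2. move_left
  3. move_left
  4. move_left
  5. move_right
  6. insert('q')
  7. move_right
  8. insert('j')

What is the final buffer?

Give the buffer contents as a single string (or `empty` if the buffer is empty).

After op 1 (delete): buffer="lxrn" (len 4), cursors c1@0 c2@3, authorship ....
After op 2 (move_left): buffer="lxrn" (len 4), cursors c1@0 c2@2, authorship ....
After op 3 (move_left): buffer="lxrn" (len 4), cursors c1@0 c2@1, authorship ....
After op 4 (move_left): buffer="lxrn" (len 4), cursors c1@0 c2@0, authorship ....
After op 5 (move_right): buffer="lxrn" (len 4), cursors c1@1 c2@1, authorship ....
After op 6 (insert('q')): buffer="lqqxrn" (len 6), cursors c1@3 c2@3, authorship .12...
After op 7 (move_right): buffer="lqqxrn" (len 6), cursors c1@4 c2@4, authorship .12...
After op 8 (insert('j')): buffer="lqqxjjrn" (len 8), cursors c1@6 c2@6, authorship .12.12..

Answer: lqqxjjrn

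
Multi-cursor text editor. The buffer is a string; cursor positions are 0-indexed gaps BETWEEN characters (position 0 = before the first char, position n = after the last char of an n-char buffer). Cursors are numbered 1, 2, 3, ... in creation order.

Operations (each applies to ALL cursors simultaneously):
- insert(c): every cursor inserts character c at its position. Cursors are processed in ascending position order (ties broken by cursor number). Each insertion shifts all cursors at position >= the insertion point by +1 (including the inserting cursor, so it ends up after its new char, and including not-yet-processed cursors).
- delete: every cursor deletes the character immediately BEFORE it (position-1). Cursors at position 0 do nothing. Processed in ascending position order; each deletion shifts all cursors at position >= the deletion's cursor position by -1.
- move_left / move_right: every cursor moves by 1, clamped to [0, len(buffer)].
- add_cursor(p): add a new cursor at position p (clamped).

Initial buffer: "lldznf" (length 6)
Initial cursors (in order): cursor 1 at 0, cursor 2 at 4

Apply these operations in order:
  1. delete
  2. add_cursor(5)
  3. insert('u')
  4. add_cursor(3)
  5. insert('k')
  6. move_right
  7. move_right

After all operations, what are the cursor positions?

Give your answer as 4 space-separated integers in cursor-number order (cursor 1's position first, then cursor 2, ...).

Answer: 4 10 12 7

Derivation:
After op 1 (delete): buffer="lldnf" (len 5), cursors c1@0 c2@3, authorship .....
After op 2 (add_cursor(5)): buffer="lldnf" (len 5), cursors c1@0 c2@3 c3@5, authorship .....
After op 3 (insert('u')): buffer="ulldunfu" (len 8), cursors c1@1 c2@5 c3@8, authorship 1...2..3
After op 4 (add_cursor(3)): buffer="ulldunfu" (len 8), cursors c1@1 c4@3 c2@5 c3@8, authorship 1...2..3
After op 5 (insert('k')): buffer="ukllkduknfuk" (len 12), cursors c1@2 c4@5 c2@8 c3@12, authorship 11..4.22..33
After op 6 (move_right): buffer="ukllkduknfuk" (len 12), cursors c1@3 c4@6 c2@9 c3@12, authorship 11..4.22..33
After op 7 (move_right): buffer="ukllkduknfuk" (len 12), cursors c1@4 c4@7 c2@10 c3@12, authorship 11..4.22..33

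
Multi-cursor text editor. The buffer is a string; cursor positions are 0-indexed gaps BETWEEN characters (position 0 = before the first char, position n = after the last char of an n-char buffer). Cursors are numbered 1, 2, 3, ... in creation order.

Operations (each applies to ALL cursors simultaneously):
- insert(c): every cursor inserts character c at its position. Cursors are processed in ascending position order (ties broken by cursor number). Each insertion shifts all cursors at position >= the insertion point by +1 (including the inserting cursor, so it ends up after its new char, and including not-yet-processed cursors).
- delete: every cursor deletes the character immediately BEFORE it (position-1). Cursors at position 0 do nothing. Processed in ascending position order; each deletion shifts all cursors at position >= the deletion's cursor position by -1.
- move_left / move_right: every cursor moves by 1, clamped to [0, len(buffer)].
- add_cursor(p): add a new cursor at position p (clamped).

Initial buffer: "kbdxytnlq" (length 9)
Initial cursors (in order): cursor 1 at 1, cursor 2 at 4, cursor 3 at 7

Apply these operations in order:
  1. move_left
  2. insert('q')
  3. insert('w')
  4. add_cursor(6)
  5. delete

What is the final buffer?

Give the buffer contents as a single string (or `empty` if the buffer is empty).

After op 1 (move_left): buffer="kbdxytnlq" (len 9), cursors c1@0 c2@3 c3@6, authorship .........
After op 2 (insert('q')): buffer="qkbdqxytqnlq" (len 12), cursors c1@1 c2@5 c3@9, authorship 1...2...3...
After op 3 (insert('w')): buffer="qwkbdqwxytqwnlq" (len 15), cursors c1@2 c2@7 c3@12, authorship 11...22...33...
After op 4 (add_cursor(6)): buffer="qwkbdqwxytqwnlq" (len 15), cursors c1@2 c4@6 c2@7 c3@12, authorship 11...22...33...
After op 5 (delete): buffer="qkbdxytqnlq" (len 11), cursors c1@1 c2@4 c4@4 c3@8, authorship 1......3...

Answer: qkbdxytqnlq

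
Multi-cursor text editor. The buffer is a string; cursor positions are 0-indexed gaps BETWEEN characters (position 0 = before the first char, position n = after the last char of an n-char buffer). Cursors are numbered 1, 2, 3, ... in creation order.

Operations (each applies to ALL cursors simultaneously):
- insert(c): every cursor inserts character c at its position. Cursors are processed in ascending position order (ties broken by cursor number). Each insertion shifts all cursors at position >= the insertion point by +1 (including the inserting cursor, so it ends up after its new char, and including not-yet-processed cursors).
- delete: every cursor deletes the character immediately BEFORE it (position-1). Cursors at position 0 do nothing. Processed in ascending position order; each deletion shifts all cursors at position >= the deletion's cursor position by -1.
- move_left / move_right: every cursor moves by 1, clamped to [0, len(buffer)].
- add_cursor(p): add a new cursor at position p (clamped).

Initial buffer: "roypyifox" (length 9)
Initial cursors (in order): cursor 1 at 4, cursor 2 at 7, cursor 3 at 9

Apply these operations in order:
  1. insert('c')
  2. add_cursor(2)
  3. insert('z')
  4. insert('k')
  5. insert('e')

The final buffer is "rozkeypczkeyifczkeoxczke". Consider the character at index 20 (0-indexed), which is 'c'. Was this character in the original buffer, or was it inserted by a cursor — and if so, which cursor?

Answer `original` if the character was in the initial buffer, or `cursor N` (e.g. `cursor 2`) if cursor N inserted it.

Answer: cursor 3

Derivation:
After op 1 (insert('c')): buffer="roypcyifcoxc" (len 12), cursors c1@5 c2@9 c3@12, authorship ....1...2..3
After op 2 (add_cursor(2)): buffer="roypcyifcoxc" (len 12), cursors c4@2 c1@5 c2@9 c3@12, authorship ....1...2..3
After op 3 (insert('z')): buffer="rozypczyifczoxcz" (len 16), cursors c4@3 c1@7 c2@12 c3@16, authorship ..4..11...22..33
After op 4 (insert('k')): buffer="rozkypczkyifczkoxczk" (len 20), cursors c4@4 c1@9 c2@15 c3@20, authorship ..44..111...222..333
After op 5 (insert('e')): buffer="rozkeypczkeyifczkeoxczke" (len 24), cursors c4@5 c1@11 c2@18 c3@24, authorship ..444..1111...2222..3333
Authorship (.=original, N=cursor N): . . 4 4 4 . . 1 1 1 1 . . . 2 2 2 2 . . 3 3 3 3
Index 20: author = 3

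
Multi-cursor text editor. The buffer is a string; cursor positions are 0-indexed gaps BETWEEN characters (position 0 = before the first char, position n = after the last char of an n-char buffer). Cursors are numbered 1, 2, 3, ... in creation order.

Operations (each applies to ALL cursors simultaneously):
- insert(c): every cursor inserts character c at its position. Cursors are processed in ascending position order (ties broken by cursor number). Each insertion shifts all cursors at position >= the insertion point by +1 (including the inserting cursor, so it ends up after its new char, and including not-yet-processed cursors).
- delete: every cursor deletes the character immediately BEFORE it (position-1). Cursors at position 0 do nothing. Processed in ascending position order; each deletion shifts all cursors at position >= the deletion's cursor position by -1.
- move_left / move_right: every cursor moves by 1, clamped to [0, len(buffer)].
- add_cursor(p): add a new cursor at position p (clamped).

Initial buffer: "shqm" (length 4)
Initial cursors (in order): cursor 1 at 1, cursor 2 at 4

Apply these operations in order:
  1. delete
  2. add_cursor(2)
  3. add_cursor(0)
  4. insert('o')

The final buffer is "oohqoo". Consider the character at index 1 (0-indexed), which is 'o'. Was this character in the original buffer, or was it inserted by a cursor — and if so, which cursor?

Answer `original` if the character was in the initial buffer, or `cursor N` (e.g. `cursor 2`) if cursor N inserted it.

Answer: cursor 4

Derivation:
After op 1 (delete): buffer="hq" (len 2), cursors c1@0 c2@2, authorship ..
After op 2 (add_cursor(2)): buffer="hq" (len 2), cursors c1@0 c2@2 c3@2, authorship ..
After op 3 (add_cursor(0)): buffer="hq" (len 2), cursors c1@0 c4@0 c2@2 c3@2, authorship ..
After op 4 (insert('o')): buffer="oohqoo" (len 6), cursors c1@2 c4@2 c2@6 c3@6, authorship 14..23
Authorship (.=original, N=cursor N): 1 4 . . 2 3
Index 1: author = 4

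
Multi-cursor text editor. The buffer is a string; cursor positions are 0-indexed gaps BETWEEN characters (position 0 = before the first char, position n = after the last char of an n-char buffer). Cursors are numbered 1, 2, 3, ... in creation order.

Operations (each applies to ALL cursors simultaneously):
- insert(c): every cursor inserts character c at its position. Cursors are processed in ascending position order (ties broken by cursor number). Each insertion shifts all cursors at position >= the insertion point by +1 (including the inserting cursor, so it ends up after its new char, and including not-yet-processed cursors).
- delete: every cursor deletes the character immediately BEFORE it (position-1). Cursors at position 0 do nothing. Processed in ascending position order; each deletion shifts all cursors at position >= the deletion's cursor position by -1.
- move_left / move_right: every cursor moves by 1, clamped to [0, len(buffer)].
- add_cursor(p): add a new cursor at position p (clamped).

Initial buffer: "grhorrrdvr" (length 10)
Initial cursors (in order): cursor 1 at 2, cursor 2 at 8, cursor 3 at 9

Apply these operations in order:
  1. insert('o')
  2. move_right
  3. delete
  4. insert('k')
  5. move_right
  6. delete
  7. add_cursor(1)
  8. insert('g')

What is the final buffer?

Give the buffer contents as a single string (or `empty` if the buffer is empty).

After op 1 (insert('o')): buffer="grohorrrdovor" (len 13), cursors c1@3 c2@10 c3@12, authorship ..1......2.3.
After op 2 (move_right): buffer="grohorrrdovor" (len 13), cursors c1@4 c2@11 c3@13, authorship ..1......2.3.
After op 3 (delete): buffer="groorrrdoo" (len 10), cursors c1@3 c2@9 c3@10, authorship ..1.....23
After op 4 (insert('k')): buffer="grokorrrdokok" (len 13), cursors c1@4 c2@11 c3@13, authorship ..11.....2233
After op 5 (move_right): buffer="grokorrrdokok" (len 13), cursors c1@5 c2@12 c3@13, authorship ..11.....2233
After op 6 (delete): buffer="grokrrrdok" (len 10), cursors c1@4 c2@10 c3@10, authorship ..11....22
After op 7 (add_cursor(1)): buffer="grokrrrdok" (len 10), cursors c4@1 c1@4 c2@10 c3@10, authorship ..11....22
After op 8 (insert('g')): buffer="ggrokgrrrdokgg" (len 14), cursors c4@2 c1@6 c2@14 c3@14, authorship .4.111....2223

Answer: ggrokgrrrdokgg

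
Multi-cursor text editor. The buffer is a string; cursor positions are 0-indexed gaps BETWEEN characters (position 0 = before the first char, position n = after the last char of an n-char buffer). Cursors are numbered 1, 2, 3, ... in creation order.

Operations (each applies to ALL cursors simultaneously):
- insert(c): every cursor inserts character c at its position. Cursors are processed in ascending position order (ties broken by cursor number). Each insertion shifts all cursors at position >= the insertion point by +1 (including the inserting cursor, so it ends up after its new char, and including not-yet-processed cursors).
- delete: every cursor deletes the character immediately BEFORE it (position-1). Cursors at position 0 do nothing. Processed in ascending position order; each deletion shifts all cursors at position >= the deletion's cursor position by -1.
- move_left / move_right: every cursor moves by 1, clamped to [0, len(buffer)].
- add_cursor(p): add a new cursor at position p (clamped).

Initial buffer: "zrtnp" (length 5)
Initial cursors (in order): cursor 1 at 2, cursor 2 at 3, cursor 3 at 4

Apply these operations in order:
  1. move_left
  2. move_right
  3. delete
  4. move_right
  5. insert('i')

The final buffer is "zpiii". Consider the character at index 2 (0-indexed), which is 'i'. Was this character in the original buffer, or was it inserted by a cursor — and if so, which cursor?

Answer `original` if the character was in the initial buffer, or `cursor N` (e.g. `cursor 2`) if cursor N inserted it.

Answer: cursor 1

Derivation:
After op 1 (move_left): buffer="zrtnp" (len 5), cursors c1@1 c2@2 c3@3, authorship .....
After op 2 (move_right): buffer="zrtnp" (len 5), cursors c1@2 c2@3 c3@4, authorship .....
After op 3 (delete): buffer="zp" (len 2), cursors c1@1 c2@1 c3@1, authorship ..
After op 4 (move_right): buffer="zp" (len 2), cursors c1@2 c2@2 c3@2, authorship ..
After op 5 (insert('i')): buffer="zpiii" (len 5), cursors c1@5 c2@5 c3@5, authorship ..123
Authorship (.=original, N=cursor N): . . 1 2 3
Index 2: author = 1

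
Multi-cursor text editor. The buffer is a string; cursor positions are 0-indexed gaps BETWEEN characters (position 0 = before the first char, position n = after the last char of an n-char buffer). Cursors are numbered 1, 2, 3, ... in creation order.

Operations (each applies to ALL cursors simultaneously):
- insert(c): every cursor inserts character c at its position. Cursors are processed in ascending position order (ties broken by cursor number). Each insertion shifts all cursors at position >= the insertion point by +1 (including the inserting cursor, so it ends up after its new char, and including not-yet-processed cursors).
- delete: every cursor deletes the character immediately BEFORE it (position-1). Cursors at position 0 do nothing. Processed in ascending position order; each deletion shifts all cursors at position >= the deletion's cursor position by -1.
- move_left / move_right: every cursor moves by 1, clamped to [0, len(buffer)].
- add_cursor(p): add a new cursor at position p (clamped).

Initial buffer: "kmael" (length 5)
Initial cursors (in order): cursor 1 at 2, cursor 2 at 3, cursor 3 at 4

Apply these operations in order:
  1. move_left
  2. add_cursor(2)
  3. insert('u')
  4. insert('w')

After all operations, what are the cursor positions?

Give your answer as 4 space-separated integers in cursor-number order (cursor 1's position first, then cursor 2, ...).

Answer: 3 8 11 8

Derivation:
After op 1 (move_left): buffer="kmael" (len 5), cursors c1@1 c2@2 c3@3, authorship .....
After op 2 (add_cursor(2)): buffer="kmael" (len 5), cursors c1@1 c2@2 c4@2 c3@3, authorship .....
After op 3 (insert('u')): buffer="kumuuauel" (len 9), cursors c1@2 c2@5 c4@5 c3@7, authorship .1.24.3..
After op 4 (insert('w')): buffer="kuwmuuwwauwel" (len 13), cursors c1@3 c2@8 c4@8 c3@11, authorship .11.2424.33..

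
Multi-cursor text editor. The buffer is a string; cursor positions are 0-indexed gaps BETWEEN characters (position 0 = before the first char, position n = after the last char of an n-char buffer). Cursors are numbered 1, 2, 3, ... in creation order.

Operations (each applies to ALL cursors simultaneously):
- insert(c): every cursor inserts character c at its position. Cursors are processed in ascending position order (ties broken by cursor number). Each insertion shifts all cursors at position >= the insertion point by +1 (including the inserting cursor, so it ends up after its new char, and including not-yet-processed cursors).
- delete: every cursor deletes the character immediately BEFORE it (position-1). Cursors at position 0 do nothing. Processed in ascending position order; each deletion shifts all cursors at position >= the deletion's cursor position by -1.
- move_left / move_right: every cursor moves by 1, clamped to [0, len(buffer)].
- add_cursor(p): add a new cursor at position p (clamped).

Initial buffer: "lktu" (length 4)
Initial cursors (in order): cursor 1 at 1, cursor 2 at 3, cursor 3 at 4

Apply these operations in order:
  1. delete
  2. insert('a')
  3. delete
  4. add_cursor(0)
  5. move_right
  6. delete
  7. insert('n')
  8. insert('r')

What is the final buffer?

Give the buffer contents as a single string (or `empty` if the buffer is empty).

Answer: nnnnrrrr

Derivation:
After op 1 (delete): buffer="k" (len 1), cursors c1@0 c2@1 c3@1, authorship .
After op 2 (insert('a')): buffer="akaa" (len 4), cursors c1@1 c2@4 c3@4, authorship 1.23
After op 3 (delete): buffer="k" (len 1), cursors c1@0 c2@1 c3@1, authorship .
After op 4 (add_cursor(0)): buffer="k" (len 1), cursors c1@0 c4@0 c2@1 c3@1, authorship .
After op 5 (move_right): buffer="k" (len 1), cursors c1@1 c2@1 c3@1 c4@1, authorship .
After op 6 (delete): buffer="" (len 0), cursors c1@0 c2@0 c3@0 c4@0, authorship 
After op 7 (insert('n')): buffer="nnnn" (len 4), cursors c1@4 c2@4 c3@4 c4@4, authorship 1234
After op 8 (insert('r')): buffer="nnnnrrrr" (len 8), cursors c1@8 c2@8 c3@8 c4@8, authorship 12341234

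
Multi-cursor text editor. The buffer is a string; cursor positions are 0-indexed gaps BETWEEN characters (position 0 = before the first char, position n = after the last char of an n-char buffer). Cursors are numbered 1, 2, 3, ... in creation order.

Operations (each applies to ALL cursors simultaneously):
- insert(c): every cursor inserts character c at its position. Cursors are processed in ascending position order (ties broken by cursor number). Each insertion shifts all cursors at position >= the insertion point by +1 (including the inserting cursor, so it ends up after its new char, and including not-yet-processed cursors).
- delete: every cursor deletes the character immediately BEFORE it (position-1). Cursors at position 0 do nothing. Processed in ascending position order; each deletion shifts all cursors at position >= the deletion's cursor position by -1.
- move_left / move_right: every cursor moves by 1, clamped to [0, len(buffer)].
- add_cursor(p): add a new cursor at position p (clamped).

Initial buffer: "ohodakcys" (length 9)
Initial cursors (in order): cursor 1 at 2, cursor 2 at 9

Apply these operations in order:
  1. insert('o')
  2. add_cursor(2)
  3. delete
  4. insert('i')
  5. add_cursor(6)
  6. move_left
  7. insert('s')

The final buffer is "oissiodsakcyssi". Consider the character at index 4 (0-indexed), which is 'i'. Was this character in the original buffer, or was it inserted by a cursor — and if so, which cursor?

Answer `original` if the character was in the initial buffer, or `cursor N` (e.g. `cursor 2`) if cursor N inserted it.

After op 1 (insert('o')): buffer="ohoodakcyso" (len 11), cursors c1@3 c2@11, authorship ..1.......2
After op 2 (add_cursor(2)): buffer="ohoodakcyso" (len 11), cursors c3@2 c1@3 c2@11, authorship ..1.......2
After op 3 (delete): buffer="oodakcys" (len 8), cursors c1@1 c3@1 c2@8, authorship ........
After op 4 (insert('i')): buffer="oiiodakcysi" (len 11), cursors c1@3 c3@3 c2@11, authorship .13.......2
After op 5 (add_cursor(6)): buffer="oiiodakcysi" (len 11), cursors c1@3 c3@3 c4@6 c2@11, authorship .13.......2
After op 6 (move_left): buffer="oiiodakcysi" (len 11), cursors c1@2 c3@2 c4@5 c2@10, authorship .13.......2
After op 7 (insert('s')): buffer="oissiodsakcyssi" (len 15), cursors c1@4 c3@4 c4@8 c2@14, authorship .1133..4.....22
Authorship (.=original, N=cursor N): . 1 1 3 3 . . 4 . . . . . 2 2
Index 4: author = 3

Answer: cursor 3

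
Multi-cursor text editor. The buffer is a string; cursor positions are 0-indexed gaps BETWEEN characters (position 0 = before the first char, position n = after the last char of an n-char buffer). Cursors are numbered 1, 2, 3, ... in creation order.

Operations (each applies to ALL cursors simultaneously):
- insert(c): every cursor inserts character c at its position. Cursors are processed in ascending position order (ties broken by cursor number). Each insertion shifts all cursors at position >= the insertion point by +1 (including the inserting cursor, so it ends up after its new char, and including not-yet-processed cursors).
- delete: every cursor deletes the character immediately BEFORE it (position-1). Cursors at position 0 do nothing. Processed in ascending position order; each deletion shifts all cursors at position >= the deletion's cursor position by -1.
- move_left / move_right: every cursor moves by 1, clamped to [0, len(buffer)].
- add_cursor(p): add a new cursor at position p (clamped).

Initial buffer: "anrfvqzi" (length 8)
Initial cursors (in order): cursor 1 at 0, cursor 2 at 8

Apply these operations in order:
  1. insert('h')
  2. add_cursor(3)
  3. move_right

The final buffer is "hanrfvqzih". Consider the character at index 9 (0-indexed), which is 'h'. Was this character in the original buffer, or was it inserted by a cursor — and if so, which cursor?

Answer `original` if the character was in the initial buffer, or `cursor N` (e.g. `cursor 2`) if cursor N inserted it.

After op 1 (insert('h')): buffer="hanrfvqzih" (len 10), cursors c1@1 c2@10, authorship 1........2
After op 2 (add_cursor(3)): buffer="hanrfvqzih" (len 10), cursors c1@1 c3@3 c2@10, authorship 1........2
After op 3 (move_right): buffer="hanrfvqzih" (len 10), cursors c1@2 c3@4 c2@10, authorship 1........2
Authorship (.=original, N=cursor N): 1 . . . . . . . . 2
Index 9: author = 2

Answer: cursor 2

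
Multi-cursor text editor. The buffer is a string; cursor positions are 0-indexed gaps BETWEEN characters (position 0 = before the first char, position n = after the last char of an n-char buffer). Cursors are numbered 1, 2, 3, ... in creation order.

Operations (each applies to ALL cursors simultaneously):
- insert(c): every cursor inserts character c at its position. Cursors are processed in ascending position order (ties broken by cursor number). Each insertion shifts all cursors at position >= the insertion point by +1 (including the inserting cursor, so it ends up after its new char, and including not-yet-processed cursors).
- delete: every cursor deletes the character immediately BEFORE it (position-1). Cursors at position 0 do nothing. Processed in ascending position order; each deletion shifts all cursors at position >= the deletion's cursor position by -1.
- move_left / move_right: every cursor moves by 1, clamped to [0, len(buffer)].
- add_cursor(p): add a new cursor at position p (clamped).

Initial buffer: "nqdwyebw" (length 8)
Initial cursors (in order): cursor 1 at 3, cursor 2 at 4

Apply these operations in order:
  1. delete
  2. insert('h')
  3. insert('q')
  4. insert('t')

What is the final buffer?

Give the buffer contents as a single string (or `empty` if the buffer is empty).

After op 1 (delete): buffer="nqyebw" (len 6), cursors c1@2 c2@2, authorship ......
After op 2 (insert('h')): buffer="nqhhyebw" (len 8), cursors c1@4 c2@4, authorship ..12....
After op 3 (insert('q')): buffer="nqhhqqyebw" (len 10), cursors c1@6 c2@6, authorship ..1212....
After op 4 (insert('t')): buffer="nqhhqqttyebw" (len 12), cursors c1@8 c2@8, authorship ..121212....

Answer: nqhhqqttyebw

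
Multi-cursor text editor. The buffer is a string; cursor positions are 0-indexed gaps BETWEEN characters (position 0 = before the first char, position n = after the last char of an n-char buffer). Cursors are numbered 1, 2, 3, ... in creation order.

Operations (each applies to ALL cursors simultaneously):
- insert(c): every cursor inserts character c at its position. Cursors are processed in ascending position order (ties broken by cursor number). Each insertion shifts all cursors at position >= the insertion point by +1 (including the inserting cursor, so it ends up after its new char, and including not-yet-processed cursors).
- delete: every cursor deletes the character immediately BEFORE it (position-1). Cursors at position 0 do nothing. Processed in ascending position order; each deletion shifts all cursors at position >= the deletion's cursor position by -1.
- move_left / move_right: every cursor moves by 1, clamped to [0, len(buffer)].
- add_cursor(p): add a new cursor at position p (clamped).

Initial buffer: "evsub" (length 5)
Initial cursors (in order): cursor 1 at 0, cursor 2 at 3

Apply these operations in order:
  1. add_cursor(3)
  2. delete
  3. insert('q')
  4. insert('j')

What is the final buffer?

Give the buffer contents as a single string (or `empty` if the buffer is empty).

Answer: qjeqqjjub

Derivation:
After op 1 (add_cursor(3)): buffer="evsub" (len 5), cursors c1@0 c2@3 c3@3, authorship .....
After op 2 (delete): buffer="eub" (len 3), cursors c1@0 c2@1 c3@1, authorship ...
After op 3 (insert('q')): buffer="qeqqub" (len 6), cursors c1@1 c2@4 c3@4, authorship 1.23..
After op 4 (insert('j')): buffer="qjeqqjjub" (len 9), cursors c1@2 c2@7 c3@7, authorship 11.2323..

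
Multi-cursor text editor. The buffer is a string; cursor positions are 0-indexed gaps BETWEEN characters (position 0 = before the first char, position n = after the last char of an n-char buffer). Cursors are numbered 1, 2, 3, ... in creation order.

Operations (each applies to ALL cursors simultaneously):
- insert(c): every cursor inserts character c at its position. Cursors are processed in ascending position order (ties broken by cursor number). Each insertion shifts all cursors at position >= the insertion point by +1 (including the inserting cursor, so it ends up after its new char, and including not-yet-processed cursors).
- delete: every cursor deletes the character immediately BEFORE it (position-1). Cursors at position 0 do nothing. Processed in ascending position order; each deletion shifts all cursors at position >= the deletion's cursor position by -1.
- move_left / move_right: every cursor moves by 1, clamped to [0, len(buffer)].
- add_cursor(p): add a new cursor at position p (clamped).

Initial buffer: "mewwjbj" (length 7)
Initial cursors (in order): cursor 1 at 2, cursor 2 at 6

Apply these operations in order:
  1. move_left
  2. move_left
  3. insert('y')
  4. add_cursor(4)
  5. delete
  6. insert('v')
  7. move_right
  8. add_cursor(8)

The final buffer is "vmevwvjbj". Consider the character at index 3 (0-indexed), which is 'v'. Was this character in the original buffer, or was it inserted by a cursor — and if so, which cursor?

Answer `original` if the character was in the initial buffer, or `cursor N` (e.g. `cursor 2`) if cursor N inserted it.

After op 1 (move_left): buffer="mewwjbj" (len 7), cursors c1@1 c2@5, authorship .......
After op 2 (move_left): buffer="mewwjbj" (len 7), cursors c1@0 c2@4, authorship .......
After op 3 (insert('y')): buffer="ymewwyjbj" (len 9), cursors c1@1 c2@6, authorship 1....2...
After op 4 (add_cursor(4)): buffer="ymewwyjbj" (len 9), cursors c1@1 c3@4 c2@6, authorship 1....2...
After op 5 (delete): buffer="mewjbj" (len 6), cursors c1@0 c3@2 c2@3, authorship ......
After op 6 (insert('v')): buffer="vmevwvjbj" (len 9), cursors c1@1 c3@4 c2@6, authorship 1..3.2...
After op 7 (move_right): buffer="vmevwvjbj" (len 9), cursors c1@2 c3@5 c2@7, authorship 1..3.2...
After op 8 (add_cursor(8)): buffer="vmevwvjbj" (len 9), cursors c1@2 c3@5 c2@7 c4@8, authorship 1..3.2...
Authorship (.=original, N=cursor N): 1 . . 3 . 2 . . .
Index 3: author = 3

Answer: cursor 3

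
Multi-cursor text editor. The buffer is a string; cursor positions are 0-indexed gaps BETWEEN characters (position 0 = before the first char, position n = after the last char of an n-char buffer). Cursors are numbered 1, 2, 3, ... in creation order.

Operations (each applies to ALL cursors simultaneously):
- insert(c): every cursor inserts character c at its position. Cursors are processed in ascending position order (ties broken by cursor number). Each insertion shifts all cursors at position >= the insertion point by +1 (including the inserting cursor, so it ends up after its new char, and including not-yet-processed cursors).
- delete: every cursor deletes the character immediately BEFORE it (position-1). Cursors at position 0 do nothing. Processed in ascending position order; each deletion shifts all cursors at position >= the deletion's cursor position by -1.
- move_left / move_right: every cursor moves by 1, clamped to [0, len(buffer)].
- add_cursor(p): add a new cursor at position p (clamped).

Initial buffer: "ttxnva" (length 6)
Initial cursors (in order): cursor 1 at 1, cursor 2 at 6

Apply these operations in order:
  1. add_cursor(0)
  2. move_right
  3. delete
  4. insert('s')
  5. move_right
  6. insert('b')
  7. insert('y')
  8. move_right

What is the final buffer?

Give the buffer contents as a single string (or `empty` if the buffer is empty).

Answer: ssxbbyynvsby

Derivation:
After op 1 (add_cursor(0)): buffer="ttxnva" (len 6), cursors c3@0 c1@1 c2@6, authorship ......
After op 2 (move_right): buffer="ttxnva" (len 6), cursors c3@1 c1@2 c2@6, authorship ......
After op 3 (delete): buffer="xnv" (len 3), cursors c1@0 c3@0 c2@3, authorship ...
After op 4 (insert('s')): buffer="ssxnvs" (len 6), cursors c1@2 c3@2 c2@6, authorship 13...2
After op 5 (move_right): buffer="ssxnvs" (len 6), cursors c1@3 c3@3 c2@6, authorship 13...2
After op 6 (insert('b')): buffer="ssxbbnvsb" (len 9), cursors c1@5 c3@5 c2@9, authorship 13.13..22
After op 7 (insert('y')): buffer="ssxbbyynvsby" (len 12), cursors c1@7 c3@7 c2@12, authorship 13.1313..222
After op 8 (move_right): buffer="ssxbbyynvsby" (len 12), cursors c1@8 c3@8 c2@12, authorship 13.1313..222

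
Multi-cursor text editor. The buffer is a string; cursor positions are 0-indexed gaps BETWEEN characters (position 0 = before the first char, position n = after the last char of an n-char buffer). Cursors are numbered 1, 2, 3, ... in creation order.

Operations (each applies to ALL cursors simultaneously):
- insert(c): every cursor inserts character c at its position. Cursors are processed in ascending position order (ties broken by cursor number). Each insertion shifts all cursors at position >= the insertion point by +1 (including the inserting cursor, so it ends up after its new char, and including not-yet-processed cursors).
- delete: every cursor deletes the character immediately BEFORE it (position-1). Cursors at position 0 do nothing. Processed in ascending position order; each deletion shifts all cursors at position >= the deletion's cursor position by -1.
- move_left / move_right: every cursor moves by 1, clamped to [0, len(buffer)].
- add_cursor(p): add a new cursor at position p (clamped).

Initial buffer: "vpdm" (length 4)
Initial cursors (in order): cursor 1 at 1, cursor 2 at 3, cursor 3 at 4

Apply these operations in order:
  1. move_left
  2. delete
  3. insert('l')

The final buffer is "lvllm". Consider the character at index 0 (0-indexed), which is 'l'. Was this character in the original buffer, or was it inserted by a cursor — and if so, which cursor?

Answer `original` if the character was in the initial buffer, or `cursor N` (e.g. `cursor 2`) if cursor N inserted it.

Answer: cursor 1

Derivation:
After op 1 (move_left): buffer="vpdm" (len 4), cursors c1@0 c2@2 c3@3, authorship ....
After op 2 (delete): buffer="vm" (len 2), cursors c1@0 c2@1 c3@1, authorship ..
After op 3 (insert('l')): buffer="lvllm" (len 5), cursors c1@1 c2@4 c3@4, authorship 1.23.
Authorship (.=original, N=cursor N): 1 . 2 3 .
Index 0: author = 1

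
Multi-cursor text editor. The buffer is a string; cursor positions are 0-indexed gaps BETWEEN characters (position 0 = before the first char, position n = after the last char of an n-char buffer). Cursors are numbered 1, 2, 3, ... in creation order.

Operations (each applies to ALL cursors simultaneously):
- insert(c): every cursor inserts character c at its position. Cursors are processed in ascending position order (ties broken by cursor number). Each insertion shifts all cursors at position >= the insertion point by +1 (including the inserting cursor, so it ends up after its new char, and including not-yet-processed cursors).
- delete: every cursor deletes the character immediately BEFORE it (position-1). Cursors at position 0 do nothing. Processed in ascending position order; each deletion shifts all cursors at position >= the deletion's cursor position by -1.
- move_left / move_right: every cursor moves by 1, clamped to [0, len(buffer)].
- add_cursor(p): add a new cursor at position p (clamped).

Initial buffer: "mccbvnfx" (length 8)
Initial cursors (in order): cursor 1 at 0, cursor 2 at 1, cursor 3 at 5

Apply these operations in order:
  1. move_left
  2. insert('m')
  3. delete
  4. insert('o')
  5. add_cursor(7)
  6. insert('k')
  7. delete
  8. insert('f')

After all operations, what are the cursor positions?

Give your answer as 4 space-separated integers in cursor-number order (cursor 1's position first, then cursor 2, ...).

After op 1 (move_left): buffer="mccbvnfx" (len 8), cursors c1@0 c2@0 c3@4, authorship ........
After op 2 (insert('m')): buffer="mmmccbmvnfx" (len 11), cursors c1@2 c2@2 c3@7, authorship 12....3....
After op 3 (delete): buffer="mccbvnfx" (len 8), cursors c1@0 c2@0 c3@4, authorship ........
After op 4 (insert('o')): buffer="oomccbovnfx" (len 11), cursors c1@2 c2@2 c3@7, authorship 12....3....
After op 5 (add_cursor(7)): buffer="oomccbovnfx" (len 11), cursors c1@2 c2@2 c3@7 c4@7, authorship 12....3....
After op 6 (insert('k')): buffer="ookkmccbokkvnfx" (len 15), cursors c1@4 c2@4 c3@11 c4@11, authorship 1212....334....
After op 7 (delete): buffer="oomccbovnfx" (len 11), cursors c1@2 c2@2 c3@7 c4@7, authorship 12....3....
After op 8 (insert('f')): buffer="ooffmccboffvnfx" (len 15), cursors c1@4 c2@4 c3@11 c4@11, authorship 1212....334....

Answer: 4 4 11 11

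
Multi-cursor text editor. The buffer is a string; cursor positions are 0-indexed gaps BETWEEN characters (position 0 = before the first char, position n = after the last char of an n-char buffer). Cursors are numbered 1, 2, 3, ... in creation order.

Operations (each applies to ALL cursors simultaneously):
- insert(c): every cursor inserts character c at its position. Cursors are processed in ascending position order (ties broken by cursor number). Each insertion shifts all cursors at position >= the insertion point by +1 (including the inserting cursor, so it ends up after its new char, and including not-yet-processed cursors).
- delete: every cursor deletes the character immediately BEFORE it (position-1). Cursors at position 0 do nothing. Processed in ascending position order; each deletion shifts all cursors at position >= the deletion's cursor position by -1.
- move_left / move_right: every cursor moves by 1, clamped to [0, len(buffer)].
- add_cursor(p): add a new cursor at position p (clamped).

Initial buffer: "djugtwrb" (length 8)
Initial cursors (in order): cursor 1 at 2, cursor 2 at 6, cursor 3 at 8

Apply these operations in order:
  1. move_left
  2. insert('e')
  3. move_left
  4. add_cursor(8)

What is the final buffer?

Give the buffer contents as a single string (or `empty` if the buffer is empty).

After op 1 (move_left): buffer="djugtwrb" (len 8), cursors c1@1 c2@5 c3@7, authorship ........
After op 2 (insert('e')): buffer="dejugtewreb" (len 11), cursors c1@2 c2@7 c3@10, authorship .1....2..3.
After op 3 (move_left): buffer="dejugtewreb" (len 11), cursors c1@1 c2@6 c3@9, authorship .1....2..3.
After op 4 (add_cursor(8)): buffer="dejugtewreb" (len 11), cursors c1@1 c2@6 c4@8 c3@9, authorship .1....2..3.

Answer: dejugtewreb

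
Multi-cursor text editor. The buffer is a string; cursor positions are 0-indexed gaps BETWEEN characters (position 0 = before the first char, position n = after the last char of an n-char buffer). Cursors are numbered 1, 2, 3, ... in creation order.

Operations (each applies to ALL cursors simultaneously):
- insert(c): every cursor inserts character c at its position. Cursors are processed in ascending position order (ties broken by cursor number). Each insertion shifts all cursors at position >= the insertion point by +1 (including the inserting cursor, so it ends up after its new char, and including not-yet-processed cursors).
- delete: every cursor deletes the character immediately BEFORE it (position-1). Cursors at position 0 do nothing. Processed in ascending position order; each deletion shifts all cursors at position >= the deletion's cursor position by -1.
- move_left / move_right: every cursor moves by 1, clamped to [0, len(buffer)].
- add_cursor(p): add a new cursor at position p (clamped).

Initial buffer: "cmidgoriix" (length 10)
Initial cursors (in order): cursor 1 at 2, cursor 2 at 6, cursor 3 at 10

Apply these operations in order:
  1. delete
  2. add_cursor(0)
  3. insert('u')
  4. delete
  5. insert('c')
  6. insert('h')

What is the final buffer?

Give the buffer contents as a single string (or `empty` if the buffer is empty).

After op 1 (delete): buffer="cidgrii" (len 7), cursors c1@1 c2@4 c3@7, authorship .......
After op 2 (add_cursor(0)): buffer="cidgrii" (len 7), cursors c4@0 c1@1 c2@4 c3@7, authorship .......
After op 3 (insert('u')): buffer="ucuidguriiu" (len 11), cursors c4@1 c1@3 c2@7 c3@11, authorship 4.1...2...3
After op 4 (delete): buffer="cidgrii" (len 7), cursors c4@0 c1@1 c2@4 c3@7, authorship .......
After op 5 (insert('c')): buffer="cccidgcriic" (len 11), cursors c4@1 c1@3 c2@7 c3@11, authorship 4.1...2...3
After op 6 (insert('h')): buffer="chcchidgchriich" (len 15), cursors c4@2 c1@5 c2@10 c3@15, authorship 44.11...22...33

Answer: chcchidgchriich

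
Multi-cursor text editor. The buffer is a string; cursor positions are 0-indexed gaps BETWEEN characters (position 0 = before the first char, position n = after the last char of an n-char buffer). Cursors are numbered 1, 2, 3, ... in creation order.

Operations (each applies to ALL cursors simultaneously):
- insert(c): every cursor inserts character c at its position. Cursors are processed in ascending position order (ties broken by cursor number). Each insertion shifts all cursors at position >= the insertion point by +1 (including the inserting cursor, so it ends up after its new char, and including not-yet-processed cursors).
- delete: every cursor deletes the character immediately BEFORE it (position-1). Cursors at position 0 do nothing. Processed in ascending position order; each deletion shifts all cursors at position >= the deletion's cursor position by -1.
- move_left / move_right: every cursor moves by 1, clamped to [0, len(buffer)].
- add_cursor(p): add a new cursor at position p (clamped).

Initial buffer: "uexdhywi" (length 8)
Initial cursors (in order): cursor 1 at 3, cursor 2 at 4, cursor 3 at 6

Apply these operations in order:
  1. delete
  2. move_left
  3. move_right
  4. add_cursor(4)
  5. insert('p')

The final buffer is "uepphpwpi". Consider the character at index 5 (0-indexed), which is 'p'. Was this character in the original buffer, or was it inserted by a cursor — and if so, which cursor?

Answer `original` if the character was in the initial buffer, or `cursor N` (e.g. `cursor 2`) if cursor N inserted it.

Answer: cursor 3

Derivation:
After op 1 (delete): buffer="uehwi" (len 5), cursors c1@2 c2@2 c3@3, authorship .....
After op 2 (move_left): buffer="uehwi" (len 5), cursors c1@1 c2@1 c3@2, authorship .....
After op 3 (move_right): buffer="uehwi" (len 5), cursors c1@2 c2@2 c3@3, authorship .....
After op 4 (add_cursor(4)): buffer="uehwi" (len 5), cursors c1@2 c2@2 c3@3 c4@4, authorship .....
After op 5 (insert('p')): buffer="uepphpwpi" (len 9), cursors c1@4 c2@4 c3@6 c4@8, authorship ..12.3.4.
Authorship (.=original, N=cursor N): . . 1 2 . 3 . 4 .
Index 5: author = 3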